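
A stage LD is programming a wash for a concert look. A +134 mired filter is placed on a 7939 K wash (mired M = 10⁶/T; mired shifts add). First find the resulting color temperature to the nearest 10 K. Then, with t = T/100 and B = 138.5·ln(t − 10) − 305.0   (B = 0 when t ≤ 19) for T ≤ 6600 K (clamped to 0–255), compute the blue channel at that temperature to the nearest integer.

M_in = 10⁶/7939 = 125.96; M_out = 125.96 + (+134) = 259.96.
T_out = 10⁶/259.96 = 3846.7 K → 3850 K; t = 38.5.
B = 138.5·ln(38.5 − 10) − 305.0 = 138.5·ln 28.5 − 305.0 = 138.5·3.3499 − 305.0 = 158.962.
Rounded: 159.

159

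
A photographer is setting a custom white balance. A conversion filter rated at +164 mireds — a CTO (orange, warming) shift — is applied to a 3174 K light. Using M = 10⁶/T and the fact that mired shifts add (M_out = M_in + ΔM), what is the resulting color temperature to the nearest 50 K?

M_in = 10⁶/3174 = 315.06 mireds.
M_out = 315.06 + (+164) = 479.06 mireds.
T_out = 10⁶/479.06 = 2087.4 K → 2100 K.

2100 K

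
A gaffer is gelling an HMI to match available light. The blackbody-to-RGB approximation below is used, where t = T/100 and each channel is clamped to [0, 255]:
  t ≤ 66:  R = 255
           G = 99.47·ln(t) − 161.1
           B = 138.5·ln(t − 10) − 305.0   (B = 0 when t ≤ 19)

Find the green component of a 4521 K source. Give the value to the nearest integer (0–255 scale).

218

t = 4521/100 = 45.21; the t ≤ 66 branch applies.
G = 99.47·ln 45.21 − 161.1 = 99.47·3.8113 − 161.1 = 218.012.
Rounded: 218.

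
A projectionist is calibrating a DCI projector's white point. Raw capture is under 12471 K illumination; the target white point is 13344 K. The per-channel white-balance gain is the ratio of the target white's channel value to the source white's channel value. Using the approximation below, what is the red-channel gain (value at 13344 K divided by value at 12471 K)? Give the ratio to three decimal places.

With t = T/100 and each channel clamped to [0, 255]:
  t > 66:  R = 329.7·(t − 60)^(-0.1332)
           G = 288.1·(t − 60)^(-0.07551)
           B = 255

At 12471 K (t = 124.71):
  R = 329.7·(124.71 − 60)^(-0.1332) = 329.7·64.71^(-0.1332) = 329.7·0.57382 = 189.190.
At 13344 K (t = 133.44):
  R = 329.7·(133.44 − 60)^(-0.1332) = 329.7·73.44^(-0.1332) = 329.7·0.56423 = 186.027.
Gain = 186.027 / 189.190 = 0.9833 → 0.983.

0.983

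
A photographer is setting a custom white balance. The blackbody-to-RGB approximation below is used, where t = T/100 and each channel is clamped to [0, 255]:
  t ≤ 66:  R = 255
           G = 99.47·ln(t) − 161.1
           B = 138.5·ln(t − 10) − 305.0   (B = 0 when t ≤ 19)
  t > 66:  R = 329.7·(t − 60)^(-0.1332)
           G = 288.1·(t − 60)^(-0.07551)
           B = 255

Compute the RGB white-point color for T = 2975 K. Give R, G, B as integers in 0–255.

t = 2975/100 = 29.75; the t ≤ 66 branch applies.
R = 255 by definition for t ≤ 66.
G = 99.47·ln 29.75 − 161.1 = 99.47·3.3928 − 161.1 = 176.385.
B = 138.5·ln(29.75 − 10) − 305.0 = 138.5·ln 19.75 − 305.0 = 138.5·2.9832 − 305.0 = 108.167.
Rounded: (255, 176, 108).

R=255, G=176, B=108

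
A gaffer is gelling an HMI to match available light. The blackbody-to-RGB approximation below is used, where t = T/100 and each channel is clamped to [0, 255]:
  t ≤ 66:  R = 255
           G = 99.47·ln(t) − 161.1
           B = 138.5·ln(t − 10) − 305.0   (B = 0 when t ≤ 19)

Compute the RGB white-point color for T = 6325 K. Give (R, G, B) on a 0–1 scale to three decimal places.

(1.000, 0.986, 0.963)

t = 6325/100 = 63.25; the t ≤ 66 branch applies.
R = 255 by definition for t ≤ 66.
G = 99.47·ln 63.25 − 161.1 = 99.47·4.1471 − 161.1 = 251.412.
B = 138.5·ln(63.25 − 10) − 305.0 = 138.5·ln 53.25 − 305.0 = 138.5·3.9750 − 305.0 = 245.537.
Dividing each by 255: (1.0000, 0.9859, 0.9629) → (1.000, 0.986, 0.963).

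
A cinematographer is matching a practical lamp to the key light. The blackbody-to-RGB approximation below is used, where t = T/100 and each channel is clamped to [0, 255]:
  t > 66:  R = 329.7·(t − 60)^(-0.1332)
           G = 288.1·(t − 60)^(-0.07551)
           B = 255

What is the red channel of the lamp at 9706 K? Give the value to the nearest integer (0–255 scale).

t = 9706/100 = 97.06; the t > 66 branch applies.
R = 329.7·(97.06 − 60)^(-0.1332) = 329.7·37.06^(-0.1332) = 329.7·0.61805 = 203.770.
Rounded: 204.

204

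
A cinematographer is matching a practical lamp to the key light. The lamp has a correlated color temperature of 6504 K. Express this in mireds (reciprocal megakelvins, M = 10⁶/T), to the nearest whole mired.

154 mireds

M = 10⁶ / 6504 = 153.752 → 154 mireds.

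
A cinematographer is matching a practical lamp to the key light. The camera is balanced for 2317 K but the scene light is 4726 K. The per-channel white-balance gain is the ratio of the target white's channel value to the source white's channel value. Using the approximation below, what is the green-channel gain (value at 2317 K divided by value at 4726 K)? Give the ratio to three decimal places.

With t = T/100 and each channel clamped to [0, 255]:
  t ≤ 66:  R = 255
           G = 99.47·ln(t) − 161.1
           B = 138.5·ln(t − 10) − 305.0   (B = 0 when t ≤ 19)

At 4726 K (t = 47.26):
  G = 99.47·ln 47.26 − 161.1 = 99.47·3.8557 − 161.1 = 222.423.
At 2317 K (t = 23.17):
  G = 99.47·ln 23.17 − 161.1 = 99.47·3.1429 − 161.1 = 151.520.
Gain = 151.520 / 222.423 = 0.6812 → 0.681.

0.681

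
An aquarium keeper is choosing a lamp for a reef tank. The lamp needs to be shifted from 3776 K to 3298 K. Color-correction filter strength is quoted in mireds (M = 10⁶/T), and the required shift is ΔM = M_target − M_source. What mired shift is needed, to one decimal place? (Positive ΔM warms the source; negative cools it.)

+38.4 mireds

M_source = 10⁶/3776 = 264.831; M_target = 10⁶/3298 = 303.214.
ΔM = 303.214 − 264.831 = 38.384 → +38.4 mireds, a warming shift.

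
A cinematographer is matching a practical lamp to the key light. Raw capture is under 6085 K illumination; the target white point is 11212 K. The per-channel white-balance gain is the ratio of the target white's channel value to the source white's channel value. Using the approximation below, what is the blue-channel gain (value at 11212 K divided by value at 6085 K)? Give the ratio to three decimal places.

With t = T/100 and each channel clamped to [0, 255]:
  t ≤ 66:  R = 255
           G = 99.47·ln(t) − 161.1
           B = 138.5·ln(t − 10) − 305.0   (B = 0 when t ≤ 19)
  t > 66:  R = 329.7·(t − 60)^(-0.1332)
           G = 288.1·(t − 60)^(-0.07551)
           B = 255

At 6085 K (t = 60.85):
  B = 138.5·ln(60.85 − 10) − 305.0 = 138.5·ln 50.85 − 305.0 = 138.5·3.9289 − 305.0 = 239.150.
At 11212 K (t = 112.12):
  B = 255 by definition for t > 66.
Gain = 255.000 / 239.150 = 1.0663 → 1.066.

1.066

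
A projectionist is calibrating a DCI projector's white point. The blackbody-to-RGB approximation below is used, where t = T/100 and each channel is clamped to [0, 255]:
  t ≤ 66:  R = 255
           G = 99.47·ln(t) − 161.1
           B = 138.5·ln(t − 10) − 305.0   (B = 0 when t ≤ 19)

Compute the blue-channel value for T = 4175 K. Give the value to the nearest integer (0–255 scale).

174

t = 4175/100 = 41.75; the t ≤ 66 branch applies.
B = 138.5·ln(41.75 − 10) − 305.0 = 138.5·ln 31.75 − 305.0 = 138.5·3.4579 − 305.0 = 173.918.
Rounded: 174.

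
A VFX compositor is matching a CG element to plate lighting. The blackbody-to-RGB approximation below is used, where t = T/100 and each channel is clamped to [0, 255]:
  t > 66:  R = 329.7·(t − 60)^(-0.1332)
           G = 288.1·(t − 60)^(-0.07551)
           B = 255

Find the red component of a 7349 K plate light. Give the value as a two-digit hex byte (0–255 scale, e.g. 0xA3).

0xE9

t = 7349/100 = 73.49; the t > 66 branch applies.
R = 329.7·(73.49 − 60)^(-0.1332) = 329.7·13.49^(-0.1332) = 329.7·0.70710 = 233.132.
Rounded: 233; in hex, 0xE9.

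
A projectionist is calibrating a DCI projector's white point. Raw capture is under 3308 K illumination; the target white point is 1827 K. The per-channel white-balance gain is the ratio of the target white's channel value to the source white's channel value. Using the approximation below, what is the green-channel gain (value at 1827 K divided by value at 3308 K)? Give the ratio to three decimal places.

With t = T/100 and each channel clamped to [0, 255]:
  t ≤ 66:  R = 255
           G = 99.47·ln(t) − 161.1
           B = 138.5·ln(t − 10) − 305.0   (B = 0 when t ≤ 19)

At 3308 K (t = 33.08):
  G = 99.47·ln 33.08 − 161.1 = 99.47·3.4989 − 161.1 = 186.938.
At 1827 K (t = 18.27):
  G = 99.47·ln 18.27 − 161.1 = 99.47·2.9053 − 161.1 = 127.886.
Gain = 127.886 / 186.938 = 0.6841 → 0.684.

0.684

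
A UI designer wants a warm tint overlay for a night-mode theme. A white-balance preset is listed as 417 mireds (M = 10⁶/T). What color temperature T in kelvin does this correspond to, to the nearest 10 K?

2400 K

T = 10⁶ / 417 = 2398.08 K → 2400 K.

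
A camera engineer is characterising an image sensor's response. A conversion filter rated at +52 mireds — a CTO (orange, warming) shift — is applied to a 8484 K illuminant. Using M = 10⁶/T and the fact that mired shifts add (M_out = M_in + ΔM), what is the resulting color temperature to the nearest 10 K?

5890 K

M_in = 10⁶/8484 = 117.87 mireds.
M_out = 117.87 + (+52) = 169.87 mireds.
T_out = 10⁶/169.87 = 5886.9 K → 5890 K.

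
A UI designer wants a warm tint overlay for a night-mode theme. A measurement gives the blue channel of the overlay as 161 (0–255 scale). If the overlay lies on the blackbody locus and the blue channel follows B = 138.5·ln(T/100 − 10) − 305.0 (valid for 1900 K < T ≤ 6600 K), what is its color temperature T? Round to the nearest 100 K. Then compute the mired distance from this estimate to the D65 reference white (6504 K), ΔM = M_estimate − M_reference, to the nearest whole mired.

+103 mireds

ln(t − 10) = (161 + 305.0) / 138.5 = 3.3646.
t − 10 = e^3.3646 = 28.923, so t = 38.923.
T = 100·t = 3892 K → 3900 K to the nearest 100 K.
M_estimate = 10⁶/3900 = 256.41; M_reference = 10⁶/6504 = 153.75.
ΔM = 256.41 − 153.75 = 102.66 → +103 mireds.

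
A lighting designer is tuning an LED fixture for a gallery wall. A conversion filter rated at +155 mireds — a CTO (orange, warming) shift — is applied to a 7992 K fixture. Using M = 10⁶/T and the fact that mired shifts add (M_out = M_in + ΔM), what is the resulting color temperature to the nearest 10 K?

3570 K

M_in = 10⁶/7992 = 125.13 mireds.
M_out = 125.13 + (+155) = 280.13 mireds.
T_out = 10⁶/280.13 = 3569.8 K → 3570 K.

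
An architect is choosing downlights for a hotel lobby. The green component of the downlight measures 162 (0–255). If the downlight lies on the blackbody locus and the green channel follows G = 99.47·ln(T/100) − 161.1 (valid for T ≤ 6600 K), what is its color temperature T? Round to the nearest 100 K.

ln t = (162 + 161.1) / 99.47 = 3.2482.
t = e^3.2482 = 25.744.
T = 100·t = 2574 K → 2600 K to the nearest 100 K.

2600 K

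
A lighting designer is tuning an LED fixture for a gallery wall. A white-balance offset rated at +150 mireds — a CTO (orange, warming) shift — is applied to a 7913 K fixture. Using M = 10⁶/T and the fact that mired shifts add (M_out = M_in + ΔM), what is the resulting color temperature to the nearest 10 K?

M_in = 10⁶/7913 = 126.37 mireds.
M_out = 126.37 + (+150) = 276.37 mireds.
T_out = 10⁶/276.37 = 3618.3 K → 3620 K.

3620 K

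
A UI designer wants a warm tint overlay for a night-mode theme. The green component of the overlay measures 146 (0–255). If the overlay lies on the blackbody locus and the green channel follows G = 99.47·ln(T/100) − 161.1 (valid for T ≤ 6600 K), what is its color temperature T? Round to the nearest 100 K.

2200 K

ln t = (146 + 161.1) / 99.47 = 3.0874.
t = e^3.0874 = 21.919.
T = 100·t = 2192 K → 2200 K to the nearest 100 K.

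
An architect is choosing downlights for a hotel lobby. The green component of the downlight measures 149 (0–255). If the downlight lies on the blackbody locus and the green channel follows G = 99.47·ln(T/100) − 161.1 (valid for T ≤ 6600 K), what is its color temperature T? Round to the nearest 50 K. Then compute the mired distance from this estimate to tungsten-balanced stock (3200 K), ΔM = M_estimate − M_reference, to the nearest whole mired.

ln t = (149 + 161.1) / 99.47 = 3.1175.
t = e^3.1175 = 22.590.
T = 100·t = 2259 K → 2250 K to the nearest 50 K.
M_estimate = 10⁶/2250 = 444.44; M_reference = 10⁶/3200 = 312.50.
ΔM = 444.44 − 312.50 = 131.94 → +132 mireds.

+132 mireds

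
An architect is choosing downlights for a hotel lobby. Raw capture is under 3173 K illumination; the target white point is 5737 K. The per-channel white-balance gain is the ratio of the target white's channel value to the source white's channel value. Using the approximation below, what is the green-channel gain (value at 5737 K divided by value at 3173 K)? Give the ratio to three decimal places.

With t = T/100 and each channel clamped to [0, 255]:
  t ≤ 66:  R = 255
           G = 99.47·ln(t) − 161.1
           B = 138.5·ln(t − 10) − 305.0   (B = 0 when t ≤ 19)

At 3173 K (t = 31.73):
  G = 99.47·ln 31.73 − 161.1 = 99.47·3.4573 − 161.1 = 182.794.
At 5737 K (t = 57.37):
  G = 99.47·ln 57.37 − 161.1 = 99.47·4.0495 − 161.1 = 241.706.
Gain = 241.706 / 182.794 = 1.3223 → 1.322.

1.322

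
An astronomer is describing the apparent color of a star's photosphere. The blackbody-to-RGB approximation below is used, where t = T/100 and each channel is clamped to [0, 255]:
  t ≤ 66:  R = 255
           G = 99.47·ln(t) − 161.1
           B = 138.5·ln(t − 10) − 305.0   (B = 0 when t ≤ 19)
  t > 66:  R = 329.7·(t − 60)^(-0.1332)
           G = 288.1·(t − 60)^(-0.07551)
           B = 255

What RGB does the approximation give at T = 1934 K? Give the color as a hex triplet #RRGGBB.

t = 1934/100 = 19.34; the t ≤ 66 branch applies.
R = 255 by definition for t ≤ 66.
G = 99.47·ln 19.34 − 161.1 = 99.47·2.9622 − 161.1 = 133.548.
B = 138.5·ln(19.34 − 10) − 305.0 = 138.5·ln 9.34 − 305.0 = 138.5·2.2343 − 305.0 = 4.451.
Rounded: (255, 134, 4).
In hex: #FF8604.

#FF8604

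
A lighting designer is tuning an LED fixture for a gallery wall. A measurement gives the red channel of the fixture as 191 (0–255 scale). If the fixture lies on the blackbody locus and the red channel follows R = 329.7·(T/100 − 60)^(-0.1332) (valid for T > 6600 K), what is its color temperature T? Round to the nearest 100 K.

(t − 60)^(-0.1332) = 191/329.7 = 0.57931.
t − 60 = 0.57931^(1/-0.1332) = 0.57931^(-7.508) = 60.245, so t = 120.245.
T = 100·t = 12025 K → 12000 K to the nearest 100 K.

12000 K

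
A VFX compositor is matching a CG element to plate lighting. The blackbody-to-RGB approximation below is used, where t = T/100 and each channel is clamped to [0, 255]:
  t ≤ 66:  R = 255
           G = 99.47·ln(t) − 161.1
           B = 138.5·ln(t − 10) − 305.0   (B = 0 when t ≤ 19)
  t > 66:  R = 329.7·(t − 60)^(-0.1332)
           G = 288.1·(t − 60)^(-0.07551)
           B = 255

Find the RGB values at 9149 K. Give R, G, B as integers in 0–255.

R=208, G=222, B=255

t = 9149/100 = 91.49; the t > 66 branch applies.
R = 329.7·(91.49 − 60)^(-0.1332) = 329.7·31.49^(-0.1332) = 329.7·0.63160 = 208.239.
G = 288.1·(91.49 − 60)^(-0.07551) = 288.1·31.49^(-0.07551) = 288.1·0.77068 = 222.032.
B = 255 by definition for t > 66.
Rounded: (208, 222, 255).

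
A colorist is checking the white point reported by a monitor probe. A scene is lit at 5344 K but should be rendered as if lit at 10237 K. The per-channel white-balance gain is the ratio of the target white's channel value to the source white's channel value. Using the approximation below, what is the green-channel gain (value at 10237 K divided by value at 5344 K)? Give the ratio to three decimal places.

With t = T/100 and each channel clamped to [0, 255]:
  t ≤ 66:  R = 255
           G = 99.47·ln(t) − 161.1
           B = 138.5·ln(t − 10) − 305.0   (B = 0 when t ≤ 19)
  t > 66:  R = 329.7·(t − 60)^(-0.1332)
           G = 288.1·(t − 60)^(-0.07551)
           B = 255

0.925

At 5344 K (t = 53.44):
  G = 99.47·ln 53.44 − 161.1 = 99.47·3.9786 − 161.1 = 234.647.
At 10237 K (t = 102.37):
  G = 288.1·(102.37 − 60)^(-0.07551) = 288.1·42.37^(-0.07551) = 288.1·0.75360 = 217.112.
Gain = 217.112 / 234.647 = 0.9253 → 0.925.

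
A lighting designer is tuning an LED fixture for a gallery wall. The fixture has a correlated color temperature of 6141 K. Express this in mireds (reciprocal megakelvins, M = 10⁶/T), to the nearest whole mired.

M = 10⁶ / 6141 = 162.840 → 163 mireds.

163 mireds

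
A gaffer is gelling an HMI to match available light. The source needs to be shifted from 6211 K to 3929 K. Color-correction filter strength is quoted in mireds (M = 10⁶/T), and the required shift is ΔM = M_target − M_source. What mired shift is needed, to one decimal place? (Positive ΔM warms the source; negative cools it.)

+93.5 mireds

M_source = 10⁶/6211 = 161.005; M_target = 10⁶/3929 = 254.518.
ΔM = 254.518 − 161.005 = 93.513 → +93.5 mireds, a warming shift.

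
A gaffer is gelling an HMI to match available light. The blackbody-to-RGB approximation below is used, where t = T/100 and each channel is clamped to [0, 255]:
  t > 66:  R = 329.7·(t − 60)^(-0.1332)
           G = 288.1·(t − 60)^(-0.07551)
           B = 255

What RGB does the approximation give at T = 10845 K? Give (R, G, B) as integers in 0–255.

t = 10845/100 = 108.45; the t > 66 branch applies.
R = 329.7·(108.45 − 60)^(-0.1332) = 329.7·48.45^(-0.1332) = 329.7·0.59637 = 196.625.
G = 288.1·(108.45 − 60)^(-0.07551) = 288.1·48.45^(-0.07551) = 288.1·0.74601 = 214.925.
B = 255 by definition for t > 66.
Rounded: (197, 215, 255).

(197, 215, 255)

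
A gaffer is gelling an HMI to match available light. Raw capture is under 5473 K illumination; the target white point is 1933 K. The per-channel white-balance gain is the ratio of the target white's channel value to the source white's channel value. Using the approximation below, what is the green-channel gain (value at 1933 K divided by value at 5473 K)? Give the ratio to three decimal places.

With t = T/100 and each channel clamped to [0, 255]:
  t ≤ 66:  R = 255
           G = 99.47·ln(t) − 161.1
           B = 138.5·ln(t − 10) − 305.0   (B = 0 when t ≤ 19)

0.563

At 5473 K (t = 54.73):
  G = 99.47·ln 54.73 − 161.1 = 99.47·4.0024 − 161.1 = 237.020.
At 1933 K (t = 19.33):
  G = 99.47·ln 19.33 − 161.1 = 99.47·2.9617 − 161.1 = 133.496.
Gain = 133.496 / 237.020 = 0.5632 → 0.563.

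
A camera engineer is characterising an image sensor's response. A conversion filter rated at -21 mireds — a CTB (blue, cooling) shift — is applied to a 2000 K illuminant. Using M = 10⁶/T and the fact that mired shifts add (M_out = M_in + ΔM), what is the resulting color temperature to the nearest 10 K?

M_in = 10⁶/2000 = 500.00 mireds.
M_out = 500.00 + (-21) = 479.00 mireds.
T_out = 10⁶/479.00 = 2087.7 K → 2090 K.

2090 K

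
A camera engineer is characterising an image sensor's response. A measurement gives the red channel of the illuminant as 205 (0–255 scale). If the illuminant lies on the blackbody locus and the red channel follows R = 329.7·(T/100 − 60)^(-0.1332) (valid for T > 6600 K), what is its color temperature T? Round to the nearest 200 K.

9600 K

(t − 60)^(-0.1332) = 205/329.7 = 0.62178.
t − 60 = 0.62178^(1/-0.1332) = 0.62178^(-7.508) = 35.423, so t = 95.423.
T = 100·t = 9542 K → 9600 K to the nearest 200 K.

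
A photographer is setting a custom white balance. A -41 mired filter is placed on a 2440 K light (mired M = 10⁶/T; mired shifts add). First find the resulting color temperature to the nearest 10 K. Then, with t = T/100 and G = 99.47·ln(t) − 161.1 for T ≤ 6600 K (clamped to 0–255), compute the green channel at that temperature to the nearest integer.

M_in = 10⁶/2440 = 409.84; M_out = 409.84 + (-41) = 368.84.
T_out = 10⁶/368.84 = 2711.2 K → 2710 K; t = 27.1.
G = 99.47·ln 27.1 − 161.1 = 99.47·3.2995 − 161.1 = 167.105.
Rounded: 167.

167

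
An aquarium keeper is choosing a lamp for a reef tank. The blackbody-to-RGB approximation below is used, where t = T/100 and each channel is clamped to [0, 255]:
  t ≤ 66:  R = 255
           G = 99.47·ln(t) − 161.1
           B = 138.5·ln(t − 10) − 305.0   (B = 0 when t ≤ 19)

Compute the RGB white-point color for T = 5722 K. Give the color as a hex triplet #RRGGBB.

#FFF1E5

t = 5722/100 = 57.22; the t ≤ 66 branch applies.
R = 255 by definition for t ≤ 66.
G = 99.47·ln 57.22 − 161.1 = 99.47·4.0469 − 161.1 = 241.445.
B = 138.5·ln(57.22 − 10) − 305.0 = 138.5·ln 47.22 − 305.0 = 138.5·3.8548 − 305.0 = 228.892.
Rounded: (255, 241, 229).
In hex: #FFF1E5.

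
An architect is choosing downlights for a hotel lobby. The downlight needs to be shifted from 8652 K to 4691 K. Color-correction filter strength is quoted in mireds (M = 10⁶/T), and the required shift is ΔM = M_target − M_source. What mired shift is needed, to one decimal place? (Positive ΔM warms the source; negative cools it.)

+97.6 mireds

M_source = 10⁶/8652 = 115.580; M_target = 10⁶/4691 = 213.174.
ΔM = 213.174 − 115.580 = 97.594 → +97.6 mireds, a warming shift.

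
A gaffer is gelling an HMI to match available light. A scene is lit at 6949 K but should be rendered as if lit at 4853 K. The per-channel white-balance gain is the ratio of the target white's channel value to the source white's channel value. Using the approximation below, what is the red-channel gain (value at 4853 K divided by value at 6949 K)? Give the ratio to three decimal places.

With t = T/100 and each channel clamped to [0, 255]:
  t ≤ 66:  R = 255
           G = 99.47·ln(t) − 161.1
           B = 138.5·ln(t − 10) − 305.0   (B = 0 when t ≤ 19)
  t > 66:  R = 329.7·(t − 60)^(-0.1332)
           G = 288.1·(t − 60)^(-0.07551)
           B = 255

At 6949 K (t = 69.49):
  R = 329.7·(69.49 − 60)^(-0.1332) = 329.7·9.49^(-0.1332) = 329.7·0.74102 = 244.313.
At 4853 K (t = 48.53):
  R = 255 by definition for t ≤ 66.
Gain = 255.000 / 244.313 = 1.0437 → 1.044.

1.044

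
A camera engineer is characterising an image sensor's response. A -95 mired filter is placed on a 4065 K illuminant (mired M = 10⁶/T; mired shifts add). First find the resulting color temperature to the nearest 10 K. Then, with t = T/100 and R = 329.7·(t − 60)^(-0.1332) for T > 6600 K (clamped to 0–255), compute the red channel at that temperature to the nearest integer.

M_in = 10⁶/4065 = 246.00; M_out = 246.00 + (-95) = 151.00.
T_out = 10⁶/151.00 = 6622.4 K → 6620 K; t = 66.2.
R = 329.7·(66.2 − 60)^(-0.1332) = 329.7·6.2^(-0.1332) = 329.7·0.78425 = 258.567 → clamped to 255.
Rounded: 255.

255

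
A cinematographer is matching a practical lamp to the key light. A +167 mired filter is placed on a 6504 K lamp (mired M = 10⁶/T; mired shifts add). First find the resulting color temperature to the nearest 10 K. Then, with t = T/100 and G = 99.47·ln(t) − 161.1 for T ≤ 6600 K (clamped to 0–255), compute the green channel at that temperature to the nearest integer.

M_in = 10⁶/6504 = 153.75; M_out = 153.75 + (+167) = 320.75.
T_out = 10⁶/320.75 = 3117.7 K → 3120 K; t = 31.2.
G = 99.47·ln 31.2 − 161.1 = 99.47·3.4404 − 161.1 = 181.118.
Rounded: 181.

181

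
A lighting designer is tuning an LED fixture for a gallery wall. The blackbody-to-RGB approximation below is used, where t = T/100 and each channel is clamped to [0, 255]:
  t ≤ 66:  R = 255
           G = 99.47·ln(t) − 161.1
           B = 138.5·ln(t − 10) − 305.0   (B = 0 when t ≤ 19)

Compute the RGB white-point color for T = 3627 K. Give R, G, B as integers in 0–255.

t = 3627/100 = 36.27; the t ≤ 66 branch applies.
R = 255 by definition for t ≤ 66.
G = 99.47·ln 36.27 − 161.1 = 99.47·3.5910 − 161.1 = 196.096.
B = 138.5·ln(36.27 − 10) − 305.0 = 138.5·ln 26.27 − 305.0 = 138.5·3.2684 − 305.0 = 147.677.
Rounded: (255, 196, 148).

R=255, G=196, B=148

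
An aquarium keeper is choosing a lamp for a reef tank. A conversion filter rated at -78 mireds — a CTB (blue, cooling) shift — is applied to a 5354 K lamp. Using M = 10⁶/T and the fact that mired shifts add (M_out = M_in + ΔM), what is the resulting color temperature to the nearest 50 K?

9200 K

M_in = 10⁶/5354 = 186.78 mireds.
M_out = 186.78 + (-78) = 108.78 mireds.
T_out = 10⁶/108.78 = 9193.2 K → 9200 K.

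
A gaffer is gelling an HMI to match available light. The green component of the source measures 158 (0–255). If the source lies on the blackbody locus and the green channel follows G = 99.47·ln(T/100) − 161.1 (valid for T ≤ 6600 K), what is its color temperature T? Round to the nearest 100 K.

ln t = (158 + 161.1) / 99.47 = 3.2080.
t = e^3.2080 = 24.730.
T = 100·t = 2473 K → 2500 K to the nearest 100 K.

2500 K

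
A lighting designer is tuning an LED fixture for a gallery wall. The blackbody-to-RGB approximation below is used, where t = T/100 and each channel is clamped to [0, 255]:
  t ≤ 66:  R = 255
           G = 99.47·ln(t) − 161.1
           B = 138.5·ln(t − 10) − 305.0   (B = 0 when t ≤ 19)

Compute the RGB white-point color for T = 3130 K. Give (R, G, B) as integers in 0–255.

(255, 181, 119)

t = 3130/100 = 31.3; the t ≤ 66 branch applies.
R = 255 by definition for t ≤ 66.
G = 99.47·ln 31.3 − 161.1 = 99.47·3.4436 − 161.1 = 181.437.
B = 138.5·ln(31.3 − 10) − 305.0 = 138.5·ln 21.3 − 305.0 = 138.5·3.0587 − 305.0 = 118.631.
Rounded: (255, 181, 119).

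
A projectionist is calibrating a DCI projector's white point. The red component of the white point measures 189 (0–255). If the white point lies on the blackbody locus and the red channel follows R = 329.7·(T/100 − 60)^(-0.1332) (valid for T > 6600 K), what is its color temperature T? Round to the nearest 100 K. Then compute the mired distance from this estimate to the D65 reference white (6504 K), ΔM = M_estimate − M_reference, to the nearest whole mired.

(t − 60)^(-0.1332) = 189/329.7 = 0.57325.
t − 60 = 0.57325^(1/-0.1332) = 0.57325^(-7.508) = 65.199, so t = 125.199.
T = 100·t = 12520 K → 12500 K to the nearest 100 K.
M_estimate = 10⁶/12500 = 80.00; M_reference = 10⁶/6504 = 153.75.
ΔM = 80.00 − 153.75 = -73.75 → -74 mireds.

-74 mireds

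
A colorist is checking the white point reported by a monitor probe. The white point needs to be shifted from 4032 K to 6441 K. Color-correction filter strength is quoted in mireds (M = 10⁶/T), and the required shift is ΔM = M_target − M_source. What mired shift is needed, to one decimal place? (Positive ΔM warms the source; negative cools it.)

M_source = 10⁶/4032 = 248.016; M_target = 10⁶/6441 = 155.255.
ΔM = 155.255 − 248.016 = -92.760 → -92.8 mireds, a cooling shift.

-92.8 mireds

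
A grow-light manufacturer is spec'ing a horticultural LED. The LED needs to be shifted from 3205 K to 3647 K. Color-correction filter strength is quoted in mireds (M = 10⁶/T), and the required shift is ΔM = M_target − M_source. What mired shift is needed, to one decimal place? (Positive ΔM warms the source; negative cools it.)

M_source = 10⁶/3205 = 312.012; M_target = 10⁶/3647 = 274.198.
ΔM = 274.198 − 312.012 = -37.815 → -37.8 mireds, a cooling shift.

-37.8 mireds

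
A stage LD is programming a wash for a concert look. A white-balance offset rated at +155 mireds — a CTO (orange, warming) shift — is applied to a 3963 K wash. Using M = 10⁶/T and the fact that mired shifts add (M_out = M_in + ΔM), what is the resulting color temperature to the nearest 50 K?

2450 K

M_in = 10⁶/3963 = 252.33 mireds.
M_out = 252.33 + (+155) = 407.33 mireds.
T_out = 10⁶/407.33 = 2455.0 K → 2450 K.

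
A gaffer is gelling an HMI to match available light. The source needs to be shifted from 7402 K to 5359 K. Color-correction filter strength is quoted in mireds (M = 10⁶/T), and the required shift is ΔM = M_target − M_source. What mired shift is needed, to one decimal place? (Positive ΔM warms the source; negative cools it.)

M_source = 10⁶/7402 = 135.099; M_target = 10⁶/5359 = 186.602.
ΔM = 186.602 − 135.099 = 51.503 → +51.5 mireds, a warming shift.

+51.5 mireds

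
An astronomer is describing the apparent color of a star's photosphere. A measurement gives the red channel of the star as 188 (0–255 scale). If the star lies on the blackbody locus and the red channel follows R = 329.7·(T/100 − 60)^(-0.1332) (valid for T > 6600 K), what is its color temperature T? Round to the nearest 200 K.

(t − 60)^(-0.1332) = 188/329.7 = 0.57022.
t − 60 = 0.57022^(1/-0.1332) = 0.57022^(-7.508) = 67.848, so t = 127.848.
T = 100·t = 12785 K → 12800 K to the nearest 200 K.

12800 K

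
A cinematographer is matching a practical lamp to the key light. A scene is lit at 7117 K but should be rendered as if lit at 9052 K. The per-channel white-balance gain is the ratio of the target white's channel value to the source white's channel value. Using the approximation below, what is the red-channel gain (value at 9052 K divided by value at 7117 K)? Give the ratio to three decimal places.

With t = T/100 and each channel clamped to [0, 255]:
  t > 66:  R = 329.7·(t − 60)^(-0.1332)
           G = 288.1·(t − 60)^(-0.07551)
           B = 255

0.875

At 7117 K (t = 71.17):
  R = 329.7·(71.17 − 60)^(-0.1332) = 329.7·11.17^(-0.1332) = 329.7·0.72510 = 239.066.
At 9052 K (t = 90.52):
  R = 329.7·(90.52 − 60)^(-0.1332) = 329.7·30.52^(-0.1332) = 329.7·0.63424 = 209.109.
Gain = 209.109 / 239.066 = 0.8747 → 0.875.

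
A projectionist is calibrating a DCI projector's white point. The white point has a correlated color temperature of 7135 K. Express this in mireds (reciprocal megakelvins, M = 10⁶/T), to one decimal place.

140.2 mireds

M = 10⁶ / 7135 = 140.154 → 140.2 mireds.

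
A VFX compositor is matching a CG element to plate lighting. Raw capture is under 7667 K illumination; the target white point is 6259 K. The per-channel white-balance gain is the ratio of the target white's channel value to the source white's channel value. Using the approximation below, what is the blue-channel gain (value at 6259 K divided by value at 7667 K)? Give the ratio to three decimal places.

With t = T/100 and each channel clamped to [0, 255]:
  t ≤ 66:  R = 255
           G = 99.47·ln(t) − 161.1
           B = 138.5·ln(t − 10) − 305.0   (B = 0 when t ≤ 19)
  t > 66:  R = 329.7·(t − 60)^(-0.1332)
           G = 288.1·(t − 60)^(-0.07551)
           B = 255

At 7667 K (t = 76.67):
  B = 255 by definition for t > 66.
At 6259 K (t = 62.59):
  B = 138.5·ln(62.59 − 10) − 305.0 = 138.5·ln 52.59 − 305.0 = 138.5·3.9625 − 305.0 = 243.810.
Gain = 243.810 / 255.000 = 0.9561 → 0.956.

0.956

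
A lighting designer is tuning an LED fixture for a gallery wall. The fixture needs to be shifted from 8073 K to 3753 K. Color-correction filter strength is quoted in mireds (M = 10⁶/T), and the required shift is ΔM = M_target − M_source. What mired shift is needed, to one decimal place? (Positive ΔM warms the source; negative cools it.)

+142.6 mireds

M_source = 10⁶/8073 = 123.870; M_target = 10⁶/3753 = 266.454.
ΔM = 266.454 − 123.870 = 142.584 → +142.6 mireds, a warming shift.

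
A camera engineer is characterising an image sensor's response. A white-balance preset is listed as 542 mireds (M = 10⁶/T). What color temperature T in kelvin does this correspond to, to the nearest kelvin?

T = 10⁶ / 542 = 1845.02 K → 1845 K.

1845 K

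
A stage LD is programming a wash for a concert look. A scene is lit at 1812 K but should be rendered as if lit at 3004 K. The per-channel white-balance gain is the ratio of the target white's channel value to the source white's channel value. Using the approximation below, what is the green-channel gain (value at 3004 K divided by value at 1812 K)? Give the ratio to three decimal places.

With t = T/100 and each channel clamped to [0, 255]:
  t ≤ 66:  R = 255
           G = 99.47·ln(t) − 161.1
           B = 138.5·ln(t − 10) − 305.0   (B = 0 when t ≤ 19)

At 1812 K (t = 18.12):
  G = 99.47·ln 18.12 − 161.1 = 99.47·2.8970 − 161.1 = 127.066.
At 3004 K (t = 30.04):
  G = 99.47·ln 30.04 − 161.1 = 99.47·3.4025 − 161.1 = 177.350.
Gain = 177.350 / 127.066 = 1.3957 → 1.396.

1.396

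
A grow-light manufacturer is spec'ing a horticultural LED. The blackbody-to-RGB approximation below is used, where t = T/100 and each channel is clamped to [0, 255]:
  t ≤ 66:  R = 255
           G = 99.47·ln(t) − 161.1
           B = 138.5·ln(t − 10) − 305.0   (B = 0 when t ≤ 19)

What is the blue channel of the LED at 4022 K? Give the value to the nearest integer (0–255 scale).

t = 4022/100 = 40.22; the t ≤ 66 branch applies.
B = 138.5·ln(40.22 − 10) − 305.0 = 138.5·ln 30.22 − 305.0 = 138.5·3.4085 − 305.0 = 167.078.
Rounded: 167.

167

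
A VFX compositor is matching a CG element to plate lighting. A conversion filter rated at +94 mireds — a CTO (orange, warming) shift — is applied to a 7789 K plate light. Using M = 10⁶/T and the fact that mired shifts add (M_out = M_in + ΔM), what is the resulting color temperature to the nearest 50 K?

M_in = 10⁶/7789 = 128.39 mireds.
M_out = 128.39 + (+94) = 222.39 mireds.
T_out = 10⁶/222.39 = 4496.7 K → 4500 K.

4500 K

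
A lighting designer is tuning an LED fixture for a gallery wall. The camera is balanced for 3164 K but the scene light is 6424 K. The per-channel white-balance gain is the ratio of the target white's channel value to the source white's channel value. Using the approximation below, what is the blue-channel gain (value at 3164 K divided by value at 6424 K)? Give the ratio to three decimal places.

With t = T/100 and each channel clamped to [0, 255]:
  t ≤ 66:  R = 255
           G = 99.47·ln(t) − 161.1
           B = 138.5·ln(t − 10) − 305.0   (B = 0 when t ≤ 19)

0.487

At 6424 K (t = 64.24):
  B = 138.5·ln(64.24 − 10) − 305.0 = 138.5·ln 54.24 − 305.0 = 138.5·3.9934 − 305.0 = 248.088.
At 3164 K (t = 31.64):
  B = 138.5·ln(31.64 − 10) − 305.0 = 138.5·ln 21.64 − 305.0 = 138.5·3.0745 − 305.0 = 120.824.
Gain = 120.824 / 248.088 = 0.4870 → 0.487.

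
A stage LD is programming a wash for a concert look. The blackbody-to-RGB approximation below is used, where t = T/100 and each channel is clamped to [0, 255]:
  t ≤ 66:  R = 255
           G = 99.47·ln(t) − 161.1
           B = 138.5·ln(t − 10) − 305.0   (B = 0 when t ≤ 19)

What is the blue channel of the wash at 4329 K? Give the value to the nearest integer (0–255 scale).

180

t = 4329/100 = 43.29; the t ≤ 66 branch applies.
B = 138.5·ln(43.29 − 10) − 305.0 = 138.5·ln 33.29 − 305.0 = 138.5·3.5053 − 305.0 = 180.478.
Rounded: 180.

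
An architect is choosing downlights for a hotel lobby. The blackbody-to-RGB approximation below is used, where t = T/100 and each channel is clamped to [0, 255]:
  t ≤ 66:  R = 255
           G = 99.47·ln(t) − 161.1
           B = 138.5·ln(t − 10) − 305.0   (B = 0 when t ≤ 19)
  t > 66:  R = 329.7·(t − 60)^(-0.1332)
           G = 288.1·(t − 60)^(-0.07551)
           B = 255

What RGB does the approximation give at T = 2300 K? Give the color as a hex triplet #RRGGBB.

#FF9732

t = 2300/100 = 23; the t ≤ 66 branch applies.
R = 255 by definition for t ≤ 66.
G = 99.47·ln 23 − 161.1 = 99.47·3.1355 − 161.1 = 150.788.
B = 138.5·ln(23 − 10) − 305.0 = 138.5·ln 13 − 305.0 = 138.5·2.5649 − 305.0 = 50.245.
Rounded: (255, 151, 50).
In hex: #FF9732.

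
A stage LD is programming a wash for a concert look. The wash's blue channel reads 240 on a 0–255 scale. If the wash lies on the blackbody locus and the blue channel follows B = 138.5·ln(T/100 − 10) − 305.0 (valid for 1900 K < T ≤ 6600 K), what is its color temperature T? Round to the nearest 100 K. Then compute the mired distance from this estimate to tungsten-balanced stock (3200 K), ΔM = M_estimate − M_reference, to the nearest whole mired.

ln(t − 10) = (240 + 305.0) / 138.5 = 3.9350.
t − 10 = e^3.9350 = 51.163, so t = 61.163.
T = 100·t = 6116 K → 6100 K to the nearest 100 K.
M_estimate = 10⁶/6100 = 163.93; M_reference = 10⁶/3200 = 312.50.
ΔM = 163.93 − 312.50 = -148.57 → -149 mireds.

-149 mireds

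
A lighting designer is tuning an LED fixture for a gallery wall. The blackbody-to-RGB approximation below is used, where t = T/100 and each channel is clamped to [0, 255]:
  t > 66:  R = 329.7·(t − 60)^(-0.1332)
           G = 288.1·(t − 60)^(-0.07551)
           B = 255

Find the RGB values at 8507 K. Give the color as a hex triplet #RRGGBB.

t = 8507/100 = 85.07; the t > 66 branch applies.
R = 329.7·(85.07 − 60)^(-0.1332) = 329.7·25.07^(-0.1332) = 329.7·0.65108 = 214.660.
G = 288.1·(85.07 − 60)^(-0.07551) = 288.1·25.07^(-0.07551) = 288.1·0.78406 = 225.888.
B = 255 by definition for t > 66.
Rounded: (215, 226, 255).
In hex: #D7E2FF.

#D7E2FF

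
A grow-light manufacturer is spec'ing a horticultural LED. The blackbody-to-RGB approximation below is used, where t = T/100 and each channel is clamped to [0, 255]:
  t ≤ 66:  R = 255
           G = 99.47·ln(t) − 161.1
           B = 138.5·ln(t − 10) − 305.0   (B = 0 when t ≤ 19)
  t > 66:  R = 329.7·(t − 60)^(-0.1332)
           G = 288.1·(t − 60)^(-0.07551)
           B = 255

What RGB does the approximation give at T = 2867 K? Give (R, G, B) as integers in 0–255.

(255, 173, 100)

t = 2867/100 = 28.67; the t ≤ 66 branch applies.
R = 255 by definition for t ≤ 66.
G = 99.47·ln 28.67 − 161.1 = 99.47·3.3559 − 161.1 = 172.707.
B = 138.5·ln(28.67 − 10) − 305.0 = 138.5·ln 18.67 − 305.0 = 138.5·2.9269 − 305.0 = 100.378.
Rounded: (255, 173, 100).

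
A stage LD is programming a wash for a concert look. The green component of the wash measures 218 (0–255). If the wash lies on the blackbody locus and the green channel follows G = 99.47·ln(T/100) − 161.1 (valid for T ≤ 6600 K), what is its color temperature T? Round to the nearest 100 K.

4500 K

ln t = (218 + 161.1) / 99.47 = 3.8112.
t = e^3.8112 = 45.205.
T = 100·t = 4520 K → 4500 K to the nearest 100 K.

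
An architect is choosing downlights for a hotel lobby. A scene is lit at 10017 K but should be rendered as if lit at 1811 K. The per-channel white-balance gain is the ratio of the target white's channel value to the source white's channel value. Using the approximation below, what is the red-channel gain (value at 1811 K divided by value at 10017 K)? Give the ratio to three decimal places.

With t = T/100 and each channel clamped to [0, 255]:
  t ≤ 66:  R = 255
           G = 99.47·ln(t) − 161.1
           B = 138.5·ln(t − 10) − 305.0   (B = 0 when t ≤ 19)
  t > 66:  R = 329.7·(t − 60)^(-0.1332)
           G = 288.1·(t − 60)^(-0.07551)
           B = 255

At 10017 K (t = 100.17):
  R = 329.7·(100.17 − 60)^(-0.1332) = 329.7·40.17^(-0.1332) = 329.7·0.61145 = 201.595.
At 1811 K (t = 18.11):
  R = 255 by definition for t ≤ 66.
Gain = 255.000 / 201.595 = 1.2649 → 1.265.

1.265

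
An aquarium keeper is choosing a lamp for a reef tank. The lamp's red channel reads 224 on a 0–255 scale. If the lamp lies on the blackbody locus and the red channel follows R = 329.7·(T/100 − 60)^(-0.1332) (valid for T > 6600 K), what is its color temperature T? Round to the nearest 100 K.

(t − 60)^(-0.1332) = 224/329.7 = 0.67941.
t − 60 = 0.67941^(1/-0.1332) = 0.67941^(-7.508) = 18.209, so t = 78.209.
T = 100·t = 7821 K → 7800 K to the nearest 100 K.

7800 K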